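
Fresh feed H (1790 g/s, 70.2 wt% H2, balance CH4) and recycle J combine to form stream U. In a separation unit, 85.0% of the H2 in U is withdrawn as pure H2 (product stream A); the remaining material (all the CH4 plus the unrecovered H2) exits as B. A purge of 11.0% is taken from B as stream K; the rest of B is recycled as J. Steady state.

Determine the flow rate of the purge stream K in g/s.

CH4 enters only via H and leaves only via the purge: 1790×0.298 = 0.110×(CH4 in B), and the separation unit passes all CH4, so CH4 in U = CH4 in B = 4849.3 g/s.
H2 in U: m_A = 1790×0.702 + (1−0.110)·(1−0.850)·m_A, so m_A = 1256.6/0.8665 = 1450.2 g/s.
B = (1−0.850)×1450.2 + 4849.3 = 5066.8 g/s.
Purge K = 0.110×5066.8 = 557.35 g/s.

557.3 g/s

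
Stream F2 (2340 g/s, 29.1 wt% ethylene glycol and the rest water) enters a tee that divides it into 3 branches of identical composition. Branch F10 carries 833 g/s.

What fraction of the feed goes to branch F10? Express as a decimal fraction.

0.356

Fraction to F10 = 833/2340 = 0.3560.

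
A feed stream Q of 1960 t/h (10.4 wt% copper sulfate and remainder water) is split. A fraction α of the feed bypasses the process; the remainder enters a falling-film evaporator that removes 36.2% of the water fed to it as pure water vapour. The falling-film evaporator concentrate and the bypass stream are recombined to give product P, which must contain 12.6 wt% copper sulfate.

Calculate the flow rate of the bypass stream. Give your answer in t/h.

All 1960×0.104 = 203.84 t/h of copper sulfate reaches P, so P = 203.84/0.126 = 1617.8 t/h and vapour = 342.22 t/h.
The evaporator receives (1−α)·1960 of feed at 0.896 water and removes 0.362 of that water:
0.362×0.896×(1−α)×1960 = 342.22
(1−α) = 342.22/635.73 = 0.5383;  α = 0.4617.
Bypass flow = 0.4617×1960 = 904.9 t/h.

904.9 t/h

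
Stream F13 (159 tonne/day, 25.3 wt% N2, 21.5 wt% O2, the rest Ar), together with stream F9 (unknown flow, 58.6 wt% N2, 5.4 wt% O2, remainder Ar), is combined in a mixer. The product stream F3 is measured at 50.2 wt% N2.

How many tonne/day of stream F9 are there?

471.3 tonne/day

Let F9 be the unknown flow. Total out = 159 + F9.
N2 balance: 40.227 + 0.586·F9 = 0.502·(159 + F9)
(0.586 − 0.502)·F9 = 0.502×159 − 40.227 = 39.591
F9 = 39.591 / 0.084 = 471.32 tonne/day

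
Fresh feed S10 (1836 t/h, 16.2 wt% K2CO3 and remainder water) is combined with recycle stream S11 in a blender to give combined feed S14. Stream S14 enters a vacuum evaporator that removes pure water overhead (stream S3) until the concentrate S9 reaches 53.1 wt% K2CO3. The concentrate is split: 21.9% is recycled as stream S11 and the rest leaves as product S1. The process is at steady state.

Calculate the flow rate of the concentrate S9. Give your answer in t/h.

Overall K2CO3 balance (none leaves overhead): K2CO3 in fresh feed = K2CO3 in product, i.e. 1836×0.162 = (1−0.219)·S9·0.531.
S9 = 297.43/(0.531×0.781) = 717.2 t/h.

717.2 t/h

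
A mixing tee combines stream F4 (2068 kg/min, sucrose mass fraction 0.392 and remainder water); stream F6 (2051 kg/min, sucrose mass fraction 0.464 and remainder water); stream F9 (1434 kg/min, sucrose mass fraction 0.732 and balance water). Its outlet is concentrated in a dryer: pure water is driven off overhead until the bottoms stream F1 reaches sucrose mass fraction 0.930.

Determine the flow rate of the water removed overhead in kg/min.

2529 kg/min

sucrose entering = 2068×0.392 + 2051×0.464 + 1434×0.732 = 2812 kg/min.
All sucrose reports to F1, so F1 = 2812/0.930 = 3023.7 kg/min.
Total feed = 5553 kg/min; overhead = 5553 − 3023.7 = 2529.3 kg/min.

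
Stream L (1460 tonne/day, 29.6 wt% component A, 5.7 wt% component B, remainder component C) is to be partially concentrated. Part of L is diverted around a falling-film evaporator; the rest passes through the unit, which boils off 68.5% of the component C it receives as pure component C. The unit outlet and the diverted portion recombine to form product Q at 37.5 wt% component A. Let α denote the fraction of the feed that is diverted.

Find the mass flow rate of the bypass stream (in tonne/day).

All 1460×0.296 = 432.16 tonne/day of component A reaches Q, so Q = 432.16/0.375 = 1152.4 tonne/day and vapour = 307.57 tonne/day.
The evaporator receives (1−α)·1460 of feed at 0.647 component C and removes 0.685 of that component C:
0.685×0.647×(1−α)×1460 = 307.57
(1−α) = 307.57/647.06 = 0.4753;  α = 0.5247.
Bypass flow = 0.5247×1460 = 766.01 tonne/day.

766 tonne/day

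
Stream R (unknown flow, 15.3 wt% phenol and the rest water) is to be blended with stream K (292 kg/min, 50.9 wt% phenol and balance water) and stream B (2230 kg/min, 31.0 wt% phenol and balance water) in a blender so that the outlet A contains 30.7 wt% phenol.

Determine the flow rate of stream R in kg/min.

426.5 kg/min

Let R be the unknown flow. Total out = 2522 + R.
phenol balance: 839.93 + 0.153·R = 0.307·(2522 + R)
(0.153 − 0.307)·R = 0.307×2522 − 839.93 = -65.674
R = -65.674 / -0.154 = 426.45 kg/min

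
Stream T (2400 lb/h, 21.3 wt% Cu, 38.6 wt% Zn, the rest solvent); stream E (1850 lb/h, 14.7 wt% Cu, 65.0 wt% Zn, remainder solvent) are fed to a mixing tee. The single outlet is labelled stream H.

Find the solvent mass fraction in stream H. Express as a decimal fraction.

0.315

Total flow out = 2400 + 1850 = 4250 lb/h.
solvent in = 2400×0.401 + 1850×0.203 = 1338 lb/h.
solvent mass fraction in H = 1338/4250 = 0.315.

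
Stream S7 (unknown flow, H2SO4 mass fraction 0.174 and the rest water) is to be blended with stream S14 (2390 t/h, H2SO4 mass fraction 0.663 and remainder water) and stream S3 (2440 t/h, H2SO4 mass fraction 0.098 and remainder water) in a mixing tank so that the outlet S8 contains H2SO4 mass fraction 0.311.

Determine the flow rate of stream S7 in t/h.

2347 t/h

Let S7 be the unknown flow. Total out = 4830 + S7.
H2SO4 balance: 1823.7 + 0.174·S7 = 0.311·(4830 + S7)
(0.174 − 0.311)·S7 = 0.311×4830 − 1823.7 = -321.56
S7 = -321.56 / -0.137 = 2347.2 t/h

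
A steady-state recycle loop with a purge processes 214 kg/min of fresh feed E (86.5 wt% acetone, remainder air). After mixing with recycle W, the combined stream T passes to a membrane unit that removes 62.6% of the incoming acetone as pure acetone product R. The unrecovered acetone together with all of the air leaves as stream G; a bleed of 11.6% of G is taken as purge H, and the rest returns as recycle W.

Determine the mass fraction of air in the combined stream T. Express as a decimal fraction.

0.474

air enters only via E and leaves only via the purge: 214×0.135 = 0.116×(air in G), and the membrane unit passes all air, so air in T = air in G = 249.05 kg/min.
acetone in T: m_A = 214×0.865 + (1−0.116)·(1−0.626)·m_A, so m_A = 185.11/0.6694 = 276.54 kg/min.
T = 276.54 + 249.05 = 525.59 kg/min.
air fraction in T = 249.05/525.59 = 0.474.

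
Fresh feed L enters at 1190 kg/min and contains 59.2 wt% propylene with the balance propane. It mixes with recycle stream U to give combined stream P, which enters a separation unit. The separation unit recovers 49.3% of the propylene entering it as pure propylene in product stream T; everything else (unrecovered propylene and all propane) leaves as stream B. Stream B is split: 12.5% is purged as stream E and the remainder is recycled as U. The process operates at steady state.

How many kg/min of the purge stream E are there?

565.8 kg/min

propane enters only via L and leaves only via the purge: 1190×0.408 = 0.125×(propane in B), and the separation unit passes all propane, so propane in P = propane in B = 3884.2 kg/min.
propylene in P: m_A = 1190×0.592 + (1−0.125)·(1−0.493)·m_A, so m_A = 704.48/0.5564 = 1266.2 kg/min.
B = (1−0.493)×1266.2 + 3884.2 = 4526.1 kg/min.
Purge E = 0.125×4526.1 = 565.77 kg/min.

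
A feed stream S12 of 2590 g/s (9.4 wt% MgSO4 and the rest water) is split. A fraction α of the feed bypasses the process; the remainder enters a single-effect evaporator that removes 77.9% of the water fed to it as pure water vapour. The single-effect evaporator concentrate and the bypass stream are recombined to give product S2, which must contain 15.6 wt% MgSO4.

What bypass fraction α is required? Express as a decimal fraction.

0.437

All 2590×0.094 = 243.46 g/s of MgSO4 reaches S2, so S2 = 243.46/0.156 = 1560.6 g/s and vapour = 1029.4 g/s.
The evaporator receives (1−α)·2590 of feed at 0.906 water and removes 0.779 of that water:
0.779×0.906×(1−α)×2590 = 1029.4
(1−α) = 1029.4/1828 = 0.5631;  α = 0.4369.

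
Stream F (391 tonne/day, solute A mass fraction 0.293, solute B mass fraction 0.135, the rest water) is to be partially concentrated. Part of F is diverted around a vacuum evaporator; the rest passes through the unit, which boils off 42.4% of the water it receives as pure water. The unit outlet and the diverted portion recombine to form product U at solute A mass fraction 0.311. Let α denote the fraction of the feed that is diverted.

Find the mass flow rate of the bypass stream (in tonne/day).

All 391×0.293 = 114.56 tonne/day of solute A reaches U, so U = 114.56/0.311 = 368.37 tonne/day and vapour = 22.63 tonne/day.
The evaporator receives (1−α)·391 of feed at 0.572 water and removes 0.424 of that water:
0.424×0.572×(1−α)×391 = 22.63
(1−α) = 22.63/94.828 = 0.2386;  α = 0.7614.
Bypass flow = 0.7614×391 = 297.69 tonne/day.

297.7 tonne/day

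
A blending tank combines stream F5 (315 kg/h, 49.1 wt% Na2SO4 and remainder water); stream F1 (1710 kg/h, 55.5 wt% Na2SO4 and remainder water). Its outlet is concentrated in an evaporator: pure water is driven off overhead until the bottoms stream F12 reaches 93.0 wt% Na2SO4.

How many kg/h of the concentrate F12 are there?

Na2SO4 entering = 315×0.491 + 1710×0.555 = 1103.7 kg/h.
All Na2SO4 reports to F12, so F12 = 1103.7/0.930 = 1186.8 kg/h.

1187 kg/h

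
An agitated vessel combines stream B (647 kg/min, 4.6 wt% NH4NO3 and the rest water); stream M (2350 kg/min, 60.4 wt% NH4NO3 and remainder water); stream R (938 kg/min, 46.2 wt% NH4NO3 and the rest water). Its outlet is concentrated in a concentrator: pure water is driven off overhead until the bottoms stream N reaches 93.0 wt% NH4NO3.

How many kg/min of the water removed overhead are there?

NH4NO3 entering = 647×0.046 + 2350×0.604 + 938×0.462 = 1882.5 kg/min.
All NH4NO3 reports to N, so N = 1882.5/0.930 = 2024.2 kg/min.
Total feed = 3935 kg/min; overhead = 3935 − 2024.2 = 1910.8 kg/min.

1911 kg/min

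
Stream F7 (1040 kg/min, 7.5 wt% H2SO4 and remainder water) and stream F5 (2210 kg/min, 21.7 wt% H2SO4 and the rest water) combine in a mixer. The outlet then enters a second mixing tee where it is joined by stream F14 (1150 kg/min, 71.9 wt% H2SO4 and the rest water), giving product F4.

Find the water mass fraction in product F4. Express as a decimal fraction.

Overall, product flow = 4400 kg/min.
water in = 1040×0.925 + 2210×0.783 + 1150×0.281 = 3015.6 kg/min.
water fraction in F4 = 0.6854.

0.6854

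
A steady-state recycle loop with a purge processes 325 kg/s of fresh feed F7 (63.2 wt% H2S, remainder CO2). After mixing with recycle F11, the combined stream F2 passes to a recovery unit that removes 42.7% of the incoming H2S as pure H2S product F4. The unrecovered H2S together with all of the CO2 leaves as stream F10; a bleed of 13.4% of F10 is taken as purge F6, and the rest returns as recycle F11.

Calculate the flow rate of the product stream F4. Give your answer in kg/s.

174.1 kg/s

H2S in F2: m_A = 325×0.632 + (1−0.134)·(1−0.427)·m_A, so m_A = 205.4/0.5038 = 407.72 kg/s.
Product F4 = 0.427×407.72 = 174.09 kg/s.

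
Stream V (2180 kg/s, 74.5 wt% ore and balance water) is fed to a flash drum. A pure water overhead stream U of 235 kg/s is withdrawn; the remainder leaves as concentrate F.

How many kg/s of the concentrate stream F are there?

1945 kg/s

Concentrate = 2180 − 235 = 1945 kg/s.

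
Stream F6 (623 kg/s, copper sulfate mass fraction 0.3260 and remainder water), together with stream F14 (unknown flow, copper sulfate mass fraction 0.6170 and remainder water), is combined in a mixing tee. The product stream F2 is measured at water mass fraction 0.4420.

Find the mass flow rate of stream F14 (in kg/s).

Let F14 be the unknown flow. Total out = 623 + F14.
water balance: 419.9 + 0.383·F14 = 0.442·(623 + F14)
(0.383 − 0.442)·F14 = 0.442×623 − 419.9 = -144.54
F14 = -144.54 / -0.059 = 2449.8 kg/s

2450 kg/s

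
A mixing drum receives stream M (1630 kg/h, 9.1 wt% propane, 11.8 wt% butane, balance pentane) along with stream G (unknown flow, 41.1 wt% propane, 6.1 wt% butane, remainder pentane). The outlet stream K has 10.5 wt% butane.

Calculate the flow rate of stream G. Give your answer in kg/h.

Let G be the unknown flow. Total out = 1630 + G.
butane balance: 192.34 + 0.061·G = 0.105·(1630 + G)
(0.061 − 0.105)·G = 0.105×1630 − 192.34 = -21.19
G = -21.19 / -0.044 = 481.59 kg/h

481.6 kg/h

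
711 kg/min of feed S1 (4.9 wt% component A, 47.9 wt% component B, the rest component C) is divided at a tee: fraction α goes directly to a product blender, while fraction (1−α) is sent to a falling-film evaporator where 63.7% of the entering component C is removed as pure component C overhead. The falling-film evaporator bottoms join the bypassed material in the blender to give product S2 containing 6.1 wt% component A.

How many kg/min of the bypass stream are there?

All 711×0.049 = 34.839 kg/min of component A reaches S2, so S2 = 34.839/0.061 = 571.13 kg/min and vapour = 139.87 kg/min.
The evaporator receives (1−α)·711 of feed at 0.472 component C and removes 0.637 of that component C:
0.637×0.472×(1−α)×711 = 139.87
(1−α) = 139.87/213.77 = 0.6543;  α = 0.3457.
Bypass flow = 0.3457×711 = 245.8 kg/min.

245.8 kg/min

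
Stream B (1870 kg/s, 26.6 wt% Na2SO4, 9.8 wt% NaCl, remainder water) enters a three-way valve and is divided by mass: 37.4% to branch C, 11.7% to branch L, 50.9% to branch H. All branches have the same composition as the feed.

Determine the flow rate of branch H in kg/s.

951.8 kg/s

Branch H flow = 0.509×1870 = 951.83 kg/s.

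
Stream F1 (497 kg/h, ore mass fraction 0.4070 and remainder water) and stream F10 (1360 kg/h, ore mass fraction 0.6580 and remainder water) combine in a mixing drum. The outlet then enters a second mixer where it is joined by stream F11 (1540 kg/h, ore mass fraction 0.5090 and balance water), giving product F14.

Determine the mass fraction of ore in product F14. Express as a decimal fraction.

0.5537

Overall, product flow = 3397 kg/h.
ore in = 497×0.407 + 1360×0.658 + 1540×0.509 = 1881 kg/h.
ore fraction in F14 = 0.5537.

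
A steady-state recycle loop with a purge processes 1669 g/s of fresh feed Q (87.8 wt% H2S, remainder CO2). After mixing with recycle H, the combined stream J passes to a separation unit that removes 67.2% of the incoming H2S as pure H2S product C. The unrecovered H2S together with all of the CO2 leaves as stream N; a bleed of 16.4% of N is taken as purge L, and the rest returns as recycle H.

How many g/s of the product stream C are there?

1357 g/s

H2S in J: m_A = 1669×0.878 + (1−0.164)·(1−0.672)·m_A, so m_A = 1465.4/0.7258 = 2019 g/s.
Product C = 0.672×2019 = 1356.8 g/s.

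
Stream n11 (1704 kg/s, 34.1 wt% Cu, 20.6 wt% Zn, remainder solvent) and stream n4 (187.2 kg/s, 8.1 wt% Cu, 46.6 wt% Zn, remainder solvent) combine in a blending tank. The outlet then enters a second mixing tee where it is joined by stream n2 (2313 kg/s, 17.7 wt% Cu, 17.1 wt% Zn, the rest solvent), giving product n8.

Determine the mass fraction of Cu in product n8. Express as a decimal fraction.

Overall, product flow = 4204.2 kg/s.
Cu in = 1704×0.341 + 187.2×0.081 + 2313×0.177 = 1005.6 kg/s.
Cu fraction in n8 = 0.239.

0.239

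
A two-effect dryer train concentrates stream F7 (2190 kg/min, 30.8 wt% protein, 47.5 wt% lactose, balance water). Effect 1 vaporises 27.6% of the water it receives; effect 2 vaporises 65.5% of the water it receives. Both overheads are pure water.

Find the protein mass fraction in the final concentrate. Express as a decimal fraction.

0.368

water in feed = 2190×0.217 = 475.23 kg/min.
After stage 1: water left = (1−0.276)×475.23 = 344.07; stream total = 2058.8 kg/min.
After stage 2: water left = (1−0.655)×344.07 = 118.7; final concentrate = 1833.5 kg/min.
protein fraction = 674.52/1833.5 = 0.368.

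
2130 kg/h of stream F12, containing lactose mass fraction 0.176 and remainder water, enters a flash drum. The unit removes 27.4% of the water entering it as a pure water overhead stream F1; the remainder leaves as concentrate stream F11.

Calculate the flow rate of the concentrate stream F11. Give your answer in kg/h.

water entering = 2130×0.824 = 1755.1 kg/h; overhead removed = 0.274×1755.1 = 480.9 kg/h.
Concentrate = 2130 − 480.9 = 1649.1 kg/h.

1649 kg/h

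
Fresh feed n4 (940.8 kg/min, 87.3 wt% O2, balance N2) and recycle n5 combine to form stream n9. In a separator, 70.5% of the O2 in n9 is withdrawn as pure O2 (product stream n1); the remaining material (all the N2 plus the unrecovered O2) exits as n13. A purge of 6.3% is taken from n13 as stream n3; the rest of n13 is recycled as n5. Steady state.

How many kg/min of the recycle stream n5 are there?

N2 enters only via n4 and leaves only via the purge: 940.8×0.127 = 0.063×(N2 in n13), and the separator passes all N2, so N2 in n9 = N2 in n13 = 1896.5 kg/min.
O2 in n9: m_A = 940.8×0.873 + (1−0.063)·(1−0.705)·m_A, so m_A = 821.32/0.7236 = 1135.1 kg/min.
n13 = (1−0.705)×1135.1 + 1896.5 = 2231.4 kg/min.
Recycle n5 = (1−0.063)×2231.4 = 2090.8 kg/min.

2091 kg/min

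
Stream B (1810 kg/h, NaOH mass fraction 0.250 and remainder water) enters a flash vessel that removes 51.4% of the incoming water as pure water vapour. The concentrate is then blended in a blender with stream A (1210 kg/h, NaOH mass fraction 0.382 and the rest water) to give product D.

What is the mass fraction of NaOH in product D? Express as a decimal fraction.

Vapour removed = 0.514×0.750×1810 = 697.75 kg/h; concentrate = 1112.2 kg/h.
NaOH reaching the mixer = 452.5 (from concentrate) + 1210×0.382 = 914.72 kg/h.
Product flow = 1112.2 + 1210 = 2322.2 kg/h; NaOH fraction = 0.394.

0.394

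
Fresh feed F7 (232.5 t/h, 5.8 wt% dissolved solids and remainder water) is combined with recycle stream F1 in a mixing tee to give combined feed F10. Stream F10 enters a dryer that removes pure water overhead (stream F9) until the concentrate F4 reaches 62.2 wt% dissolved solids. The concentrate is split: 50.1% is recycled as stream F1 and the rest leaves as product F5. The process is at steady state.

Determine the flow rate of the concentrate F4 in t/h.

Overall dissolved solids balance (none leaves overhead): dissolved solids in fresh feed = dissolved solids in product, i.e. 232.5×0.058 = (1−0.501)·F4·0.622.
F4 = 13.485/(0.622×0.499) = 43.447 t/h.

43.45 t/h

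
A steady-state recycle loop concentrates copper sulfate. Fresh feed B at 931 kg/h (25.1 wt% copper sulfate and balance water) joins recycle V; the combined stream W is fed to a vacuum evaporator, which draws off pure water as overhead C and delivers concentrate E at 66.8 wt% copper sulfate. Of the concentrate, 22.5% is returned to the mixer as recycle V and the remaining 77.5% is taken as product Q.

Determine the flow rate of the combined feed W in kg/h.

Overall copper sulfate balance (none leaves overhead): copper sulfate in fresh feed = copper sulfate in product, i.e. 931×0.251 = (1−0.225)·E·0.668.
E = 233.68/(0.668×0.775) = 451.38 kg/h.
Recycle V = 0.225×451.38 = 101.56 kg/h.
Combined feed W = 931 + 101.56 = 1032.6 kg/h.

1033 kg/h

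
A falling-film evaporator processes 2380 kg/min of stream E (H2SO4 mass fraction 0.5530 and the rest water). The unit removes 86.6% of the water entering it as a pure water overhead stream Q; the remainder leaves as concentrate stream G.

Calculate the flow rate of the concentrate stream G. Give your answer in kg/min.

1459 kg/min

water entering = 2380×0.447 = 1063.9 kg/min; overhead removed = 0.866×1063.9 = 921.3 kg/min.
Concentrate = 2380 − 921.3 = 1458.7 kg/min.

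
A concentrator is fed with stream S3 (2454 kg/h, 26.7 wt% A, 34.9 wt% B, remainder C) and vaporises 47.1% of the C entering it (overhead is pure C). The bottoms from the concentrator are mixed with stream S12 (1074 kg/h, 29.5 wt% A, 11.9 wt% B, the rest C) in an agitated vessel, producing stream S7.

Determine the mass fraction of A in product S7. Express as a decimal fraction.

0.3152

Vapour removed = 0.471×0.384×2454 = 443.84 kg/h; concentrate = 2010.2 kg/h.
A reaching the mixer = 655.22 (from concentrate) + 1074×0.295 = 972.05 kg/h.
Product flow = 2010.2 + 1074 = 3084.2 kg/h; A fraction = 0.3152.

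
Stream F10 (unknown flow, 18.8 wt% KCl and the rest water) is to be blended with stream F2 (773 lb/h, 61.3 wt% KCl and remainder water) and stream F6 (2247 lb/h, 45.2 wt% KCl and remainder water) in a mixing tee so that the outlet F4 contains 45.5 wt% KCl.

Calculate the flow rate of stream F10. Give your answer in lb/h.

432.2 lb/h

Let F10 be the unknown flow. Total out = 3020 + F10.
KCl balance: 1489.5 + 0.188·F10 = 0.455·(3020 + F10)
(0.188 − 0.455)·F10 = 0.455×3020 − 1489.5 = -115.39
F10 = -115.39 / -0.267 = 432.18 lb/h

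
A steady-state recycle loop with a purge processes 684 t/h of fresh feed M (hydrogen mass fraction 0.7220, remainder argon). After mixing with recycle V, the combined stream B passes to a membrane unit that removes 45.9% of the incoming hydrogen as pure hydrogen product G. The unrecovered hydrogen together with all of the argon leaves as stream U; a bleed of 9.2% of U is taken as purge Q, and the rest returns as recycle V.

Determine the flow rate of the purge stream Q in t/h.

argon enters only via M and leaves only via the purge: 684×0.278 = 0.092×(argon in U), and the membrane unit passes all argon, so argon in B = argon in U = 2066.9 t/h.
hydrogen in B: m_A = 684×0.722 + (1−0.092)·(1−0.459)·m_A, so m_A = 493.85/0.5088 = 970.67 t/h.
U = (1−0.459)×970.67 + 2066.9 = 2592 t/h.
Purge Q = 0.092×2592 = 238.46 t/h.

238.5 t/h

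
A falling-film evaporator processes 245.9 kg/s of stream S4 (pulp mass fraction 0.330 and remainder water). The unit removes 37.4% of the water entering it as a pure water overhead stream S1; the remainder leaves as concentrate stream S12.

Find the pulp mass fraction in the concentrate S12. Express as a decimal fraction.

pulp is not removed: 245.9×0.330 = 81.147 kg/s of pulp enters S12.
water entering = 245.9×0.670 = 164.75 kg/s; overhead removed = 0.374×164.75 = 61.618 kg/s.
Concentrate = 245.9 − 61.618 = 184.28 kg/s.
Mass fraction = 81.147/184.28 = 0.440.

0.440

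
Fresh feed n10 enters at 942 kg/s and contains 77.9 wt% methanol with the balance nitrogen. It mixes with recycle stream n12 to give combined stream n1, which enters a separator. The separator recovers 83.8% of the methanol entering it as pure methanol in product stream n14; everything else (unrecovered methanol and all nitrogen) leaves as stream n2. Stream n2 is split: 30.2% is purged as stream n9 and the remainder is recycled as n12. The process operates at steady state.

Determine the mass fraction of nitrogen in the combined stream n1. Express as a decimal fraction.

0.454

nitrogen enters only via n10 and leaves only via the purge: 942×0.221 = 0.302×(nitrogen in n2), and the separator passes all nitrogen, so nitrogen in n1 = nitrogen in n2 = 689.34 kg/s.
methanol in n1: m_A = 942×0.779 + (1−0.302)·(1−0.838)·m_A, so m_A = 733.82/0.8869 = 827.37 kg/s.
n1 = 827.37 + 689.34 = 1516.7 kg/s.
nitrogen fraction in n1 = 689.34/1516.7 = 0.454.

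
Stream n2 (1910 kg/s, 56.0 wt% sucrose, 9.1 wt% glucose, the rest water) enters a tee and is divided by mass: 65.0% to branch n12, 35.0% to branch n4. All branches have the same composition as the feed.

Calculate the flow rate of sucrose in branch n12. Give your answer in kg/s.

Branch n12 total = 0.650×1910 = 1241.5 kg/s.
sucrose in n12 = 0.560×1241.5 = 695.24 kg/s.

695.2 kg/s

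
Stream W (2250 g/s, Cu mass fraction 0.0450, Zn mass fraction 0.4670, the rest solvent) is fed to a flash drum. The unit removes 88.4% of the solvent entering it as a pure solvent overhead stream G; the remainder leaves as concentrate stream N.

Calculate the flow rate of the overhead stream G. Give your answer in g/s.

970.6 g/s

solvent entering = 2250×0.488 = 1098 g/s; overhead removed = 0.884×1098 = 970.63 g/s.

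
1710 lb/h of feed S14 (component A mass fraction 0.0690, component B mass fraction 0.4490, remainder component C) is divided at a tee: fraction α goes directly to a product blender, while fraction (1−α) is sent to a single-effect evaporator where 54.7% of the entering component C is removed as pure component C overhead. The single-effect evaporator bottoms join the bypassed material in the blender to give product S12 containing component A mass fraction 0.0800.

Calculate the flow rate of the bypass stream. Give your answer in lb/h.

All 1710×0.069 = 117.99 lb/h of component A reaches S12, so S12 = 117.99/0.080 = 1474.9 lb/h and vapour = 235.12 lb/h.
The evaporator receives (1−α)·1710 of feed at 0.482 component C and removes 0.547 of that component C:
0.547×0.482×(1−α)×1710 = 235.12
(1−α) = 235.12/450.85 = 0.5215;  α = 0.4785.
Bypass flow = 0.4785×1710 = 818.21 lb/h.

818.2 lb/h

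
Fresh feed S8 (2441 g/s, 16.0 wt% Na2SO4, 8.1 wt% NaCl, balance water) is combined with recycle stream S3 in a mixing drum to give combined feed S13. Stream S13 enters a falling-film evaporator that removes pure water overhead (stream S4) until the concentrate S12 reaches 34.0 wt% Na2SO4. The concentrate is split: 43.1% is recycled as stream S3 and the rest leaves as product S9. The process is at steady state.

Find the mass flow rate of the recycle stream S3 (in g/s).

Overall Na2SO4 balance (none leaves overhead): Na2SO4 in fresh feed = Na2SO4 in product, i.e. 2441×0.160 = (1−0.431)·S12·0.340.
S12 = 390.56/(0.340×0.569) = 2018.8 g/s.
Recycle S3 = 0.431×2018.8 = 870.11 g/s.

870.1 g/s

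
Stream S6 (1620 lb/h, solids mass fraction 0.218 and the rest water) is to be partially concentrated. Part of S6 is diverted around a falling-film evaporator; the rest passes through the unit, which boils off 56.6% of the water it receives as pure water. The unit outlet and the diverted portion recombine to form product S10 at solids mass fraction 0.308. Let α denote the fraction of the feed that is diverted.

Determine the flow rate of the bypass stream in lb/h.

All 1620×0.218 = 353.16 lb/h of solids reaches S10, so S10 = 353.16/0.308 = 1146.6 lb/h and vapour = 473.38 lb/h.
The evaporator receives (1−α)·1620 of feed at 0.782 water and removes 0.566 of that water:
0.566×0.782×(1−α)×1620 = 473.38
(1−α) = 473.38/717.03 = 0.6602;  α = 0.3398.
Bypass flow = 0.3398×1620 = 550.49 lb/h.

550.5 lb/h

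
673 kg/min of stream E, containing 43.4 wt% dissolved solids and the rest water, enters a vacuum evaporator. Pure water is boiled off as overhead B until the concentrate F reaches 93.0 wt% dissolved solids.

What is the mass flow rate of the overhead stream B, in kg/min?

dissolved solids is conserved: 673×0.434 = 292.08 kg/min all reports to the concentrate.
Concentrate = 292.08/(target fraction) = 314.07 kg/min.
Overhead = 673 − 314.07 = 358.93 kg/min.

358.9 kg/min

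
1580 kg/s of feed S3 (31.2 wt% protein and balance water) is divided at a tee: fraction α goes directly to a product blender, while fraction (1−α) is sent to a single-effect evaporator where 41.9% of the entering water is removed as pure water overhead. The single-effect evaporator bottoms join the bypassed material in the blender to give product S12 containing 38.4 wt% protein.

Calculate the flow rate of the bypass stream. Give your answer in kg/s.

All 1580×0.312 = 492.96 kg/s of protein reaches S12, so S12 = 492.96/0.384 = 1283.8 kg/s and vapour = 296.25 kg/s.
The evaporator receives (1−α)·1580 of feed at 0.688 water and removes 0.419 of that water:
0.419×0.688×(1−α)×1580 = 296.25
(1−α) = 296.25/455.47 = 0.6504;  α = 0.3496.
Bypass flow = 0.3496×1580 = 552.32 kg/s.

552.3 kg/s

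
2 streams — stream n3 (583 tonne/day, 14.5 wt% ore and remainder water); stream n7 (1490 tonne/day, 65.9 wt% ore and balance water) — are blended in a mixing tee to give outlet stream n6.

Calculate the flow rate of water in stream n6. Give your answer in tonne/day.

1007 tonne/day

water out = water in = 583×0.855 + 1490×0.341 = 1006.6 tonne/day.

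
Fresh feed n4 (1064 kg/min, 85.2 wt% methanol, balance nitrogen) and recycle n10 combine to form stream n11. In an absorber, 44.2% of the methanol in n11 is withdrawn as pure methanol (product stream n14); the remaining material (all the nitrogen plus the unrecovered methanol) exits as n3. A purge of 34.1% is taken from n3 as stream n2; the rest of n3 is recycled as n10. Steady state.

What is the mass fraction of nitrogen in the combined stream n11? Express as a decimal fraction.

0.244

nitrogen enters only via n4 and leaves only via the purge: 1064×0.148 = 0.341×(nitrogen in n3), and the absorber passes all nitrogen, so nitrogen in n11 = nitrogen in n3 = 461.79 kg/min.
methanol in n11: m_A = 1064×0.852 + (1−0.341)·(1−0.442)·m_A, so m_A = 906.53/0.6323 = 1433.7 kg/min.
n11 = 1433.7 + 461.79 = 1895.5 kg/min.
nitrogen fraction in n11 = 461.79/1895.5 = 0.244.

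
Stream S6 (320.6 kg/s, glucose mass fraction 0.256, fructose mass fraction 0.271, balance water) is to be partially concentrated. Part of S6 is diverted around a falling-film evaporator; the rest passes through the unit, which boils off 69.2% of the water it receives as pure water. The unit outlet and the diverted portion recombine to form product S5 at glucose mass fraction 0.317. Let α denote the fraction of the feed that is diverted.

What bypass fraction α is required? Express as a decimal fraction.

0.412

All 320.6×0.256 = 82.074 kg/s of glucose reaches S5, so S5 = 82.074/0.317 = 258.91 kg/s and vapour = 61.693 kg/s.
The evaporator receives (1−α)·320.6 of feed at 0.473 water and removes 0.692 of that water:
0.692×0.473×(1−α)×320.6 = 61.693
(1−α) = 61.693/104.94 = 0.5879;  α = 0.4121.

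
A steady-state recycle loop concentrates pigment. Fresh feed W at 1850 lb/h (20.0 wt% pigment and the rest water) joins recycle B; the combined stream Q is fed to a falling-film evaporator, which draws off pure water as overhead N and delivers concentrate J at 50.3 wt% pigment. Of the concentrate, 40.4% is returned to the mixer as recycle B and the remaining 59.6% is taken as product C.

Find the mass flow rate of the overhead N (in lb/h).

1114 lb/h

Overall pigment balance (none leaves overhead): pigment in fresh feed = pigment in product, i.e. 1850×0.200 = (1−0.404)·J·0.503.
J = 370/(0.503×0.596) = 1234.2 lb/h.
Recycle B = 0.404×1234.2 = 498.62 lb/h.
Combined feed Q = 1850 + 498.62 = 2348.6 lb/h.
Overhead N = Q − J = 2348.6 − 1234.2 = 1114.4 lb/h.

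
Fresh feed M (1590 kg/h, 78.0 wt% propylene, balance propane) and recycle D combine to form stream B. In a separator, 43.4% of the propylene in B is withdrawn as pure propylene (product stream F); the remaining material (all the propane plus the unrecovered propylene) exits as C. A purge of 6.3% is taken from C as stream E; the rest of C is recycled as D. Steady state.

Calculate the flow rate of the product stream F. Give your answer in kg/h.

propylene in B: m_A = 1590×0.780 + (1−0.063)·(1−0.434)·m_A, so m_A = 1240.2/0.4697 = 2640.6 kg/h.
Product F = 0.434×2640.6 = 1146 kg/h.

1146 kg/h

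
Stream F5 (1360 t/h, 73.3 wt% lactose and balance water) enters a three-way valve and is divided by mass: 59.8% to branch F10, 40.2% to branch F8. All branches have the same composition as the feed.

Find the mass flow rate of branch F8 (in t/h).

546.7 t/h

Branch F8 flow = 0.402×1360 = 546.72 t/h.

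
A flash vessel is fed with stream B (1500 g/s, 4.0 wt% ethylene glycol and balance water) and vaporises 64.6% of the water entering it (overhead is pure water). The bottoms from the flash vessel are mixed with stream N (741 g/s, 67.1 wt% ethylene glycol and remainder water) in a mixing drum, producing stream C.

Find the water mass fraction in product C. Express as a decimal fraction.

0.5749

Vapour removed = 0.646×0.960×1500 = 930.24 g/s; concentrate = 569.76 g/s.
water reaching the mixer = 509.76 (from concentrate) + 741×0.329 = 753.55 g/s.
Product flow = 569.76 + 741 = 1310.8 g/s; water fraction = 0.5749.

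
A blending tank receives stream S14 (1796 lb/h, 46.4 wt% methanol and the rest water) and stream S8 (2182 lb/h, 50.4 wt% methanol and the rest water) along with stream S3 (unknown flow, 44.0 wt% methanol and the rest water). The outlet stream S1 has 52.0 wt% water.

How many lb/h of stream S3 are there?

Let S3 be the unknown flow. Total out = 3978 + S3.
water balance: 2044.9 + 0.560·S3 = 0.520·(3978 + S3)
(0.560 − 0.520)·S3 = 0.520×3978 − 2044.9 = 23.632
S3 = 23.632 / 0.040 = 590.8 lb/h

590.8 lb/h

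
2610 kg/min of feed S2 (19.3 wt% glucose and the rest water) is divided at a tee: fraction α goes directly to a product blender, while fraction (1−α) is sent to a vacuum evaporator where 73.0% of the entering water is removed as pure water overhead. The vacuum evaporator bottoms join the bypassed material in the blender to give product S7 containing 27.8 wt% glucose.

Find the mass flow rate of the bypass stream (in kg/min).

1255 kg/min

All 2610×0.193 = 503.73 kg/min of glucose reaches S7, so S7 = 503.73/0.278 = 1812 kg/min and vapour = 798.02 kg/min.
The evaporator receives (1−α)·2610 of feed at 0.807 water and removes 0.730 of that water:
0.730×0.807×(1−α)×2610 = 798.02
(1−α) = 798.02/1537.6 = 0.5190;  α = 0.4810.
Bypass flow = 0.4810×2610 = 1255.4 kg/min.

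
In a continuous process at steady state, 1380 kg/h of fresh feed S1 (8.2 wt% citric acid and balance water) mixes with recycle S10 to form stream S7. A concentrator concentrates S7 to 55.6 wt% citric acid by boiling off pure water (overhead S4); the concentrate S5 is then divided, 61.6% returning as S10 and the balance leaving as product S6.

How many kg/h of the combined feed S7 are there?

Overall citric acid balance (none leaves overhead): citric acid in fresh feed = citric acid in product, i.e. 1380×0.082 = (1−0.616)·S5·0.556.
S5 = 113.16/(0.556×0.384) = 530.01 kg/h.
Recycle S10 = 0.616×530.01 = 326.49 kg/h.
Combined feed S7 = 1380 + 326.49 = 1706.5 kg/h.

1706 kg/h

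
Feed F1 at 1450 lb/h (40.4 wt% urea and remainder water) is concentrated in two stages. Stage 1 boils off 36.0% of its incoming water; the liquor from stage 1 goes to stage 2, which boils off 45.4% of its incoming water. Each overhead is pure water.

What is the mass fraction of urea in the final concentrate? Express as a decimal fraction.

water in feed = 1450×0.596 = 864.2 lb/h.
After stage 1: water left = (1−0.360)×864.2 = 553.09; stream total = 1138.9 lb/h.
After stage 2: water left = (1−0.454)×553.09 = 301.99; final concentrate = 887.79 lb/h.
urea fraction = 585.8/887.79 = 0.660.

0.660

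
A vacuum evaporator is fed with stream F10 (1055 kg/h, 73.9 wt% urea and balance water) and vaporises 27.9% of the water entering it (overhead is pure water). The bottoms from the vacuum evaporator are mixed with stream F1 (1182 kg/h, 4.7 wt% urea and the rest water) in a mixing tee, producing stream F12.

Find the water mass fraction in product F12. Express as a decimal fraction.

Vapour removed = 0.279×0.261×1055 = 76.824 kg/h; concentrate = 978.18 kg/h.
water reaching the mixer = 198.53 (from concentrate) + 1182×0.953 = 1325 kg/h.
Product flow = 978.18 + 1182 = 2160.2 kg/h; water fraction = 0.613.

0.613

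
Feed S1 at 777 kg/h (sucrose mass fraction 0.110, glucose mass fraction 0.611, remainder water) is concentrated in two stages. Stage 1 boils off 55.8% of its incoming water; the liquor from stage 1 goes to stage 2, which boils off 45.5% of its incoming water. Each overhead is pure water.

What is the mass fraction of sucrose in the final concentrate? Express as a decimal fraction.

water in feed = 777×0.279 = 216.78 kg/h.
After stage 1: water left = (1−0.558)×216.78 = 95.818; stream total = 656.04 kg/h.
After stage 2: water left = (1−0.455)×95.818 = 52.221; final concentrate = 612.44 kg/h.
sucrose fraction = 85.47/612.44 = 0.140.

0.140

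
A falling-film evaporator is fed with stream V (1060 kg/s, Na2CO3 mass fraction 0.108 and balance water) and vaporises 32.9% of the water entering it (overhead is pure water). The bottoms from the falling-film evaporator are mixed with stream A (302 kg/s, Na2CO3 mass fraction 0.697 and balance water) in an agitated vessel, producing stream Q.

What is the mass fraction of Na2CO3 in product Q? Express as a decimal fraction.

Vapour removed = 0.329×0.892×1060 = 311.08 kg/s; concentrate = 748.92 kg/s.
Na2CO3 reaching the mixer = 114.48 (from concentrate) + 302×0.697 = 324.97 kg/s.
Product flow = 748.92 + 302 = 1050.9 kg/s; Na2CO3 fraction = 0.309.

0.309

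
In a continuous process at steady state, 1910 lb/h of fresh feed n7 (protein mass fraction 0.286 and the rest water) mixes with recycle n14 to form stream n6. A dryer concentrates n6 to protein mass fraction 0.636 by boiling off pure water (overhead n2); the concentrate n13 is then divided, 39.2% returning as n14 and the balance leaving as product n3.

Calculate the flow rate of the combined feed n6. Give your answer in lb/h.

2464 lb/h

Overall protein balance (none leaves overhead): protein in fresh feed = protein in product, i.e. 1910×0.286 = (1−0.392)·n13·0.636.
n13 = 546.26/(0.636×0.608) = 1412.7 lb/h.
Recycle n14 = 0.392×1412.7 = 553.76 lb/h.
Combined feed n6 = 1910 + 553.76 = 2463.8 lb/h.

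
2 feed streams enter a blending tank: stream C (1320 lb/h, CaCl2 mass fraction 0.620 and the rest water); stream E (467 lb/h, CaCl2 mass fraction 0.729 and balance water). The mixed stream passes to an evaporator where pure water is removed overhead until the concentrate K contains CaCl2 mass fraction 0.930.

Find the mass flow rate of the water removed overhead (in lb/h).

CaCl2 entering = 1320×0.620 + 467×0.729 = 1158.8 lb/h.
All CaCl2 reports to K, so K = 1158.8/0.930 = 1246.1 lb/h.
Total feed = 1787 lb/h; overhead = 1787 − 1246.1 = 540.93 lb/h.

540.9 lb/h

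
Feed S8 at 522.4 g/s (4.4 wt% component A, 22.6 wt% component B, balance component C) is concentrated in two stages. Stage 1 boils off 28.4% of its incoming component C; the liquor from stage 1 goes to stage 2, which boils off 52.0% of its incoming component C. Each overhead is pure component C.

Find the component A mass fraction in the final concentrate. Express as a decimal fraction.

component C in feed = 522.4×0.730 = 381.35 g/s.
After stage 1: component C left = (1−0.284)×381.35 = 273.05; stream total = 414.1 g/s.
After stage 2: component C left = (1−0.520)×273.05 = 131.06; final concentrate = 272.11 g/s.
component A fraction = 22.986/272.11 = 0.084.

0.084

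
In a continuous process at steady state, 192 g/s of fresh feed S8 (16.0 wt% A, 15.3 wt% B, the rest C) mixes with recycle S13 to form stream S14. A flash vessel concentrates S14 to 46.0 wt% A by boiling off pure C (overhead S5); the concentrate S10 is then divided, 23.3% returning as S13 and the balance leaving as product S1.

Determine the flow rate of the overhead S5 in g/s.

Overall A balance (none leaves overhead): A in fresh feed = A in product, i.e. 192×0.160 = (1−0.233)·S10·0.460.
S10 = 30.72/(0.460×0.767) = 87.07 g/s.
Recycle S13 = 0.233×87.07 = 20.287 g/s.
Combined feed S14 = 192 + 20.287 = 212.29 g/s.
Overhead S5 = S14 − S10 = 212.29 − 87.07 = 125.22 g/s.

125.2 g/s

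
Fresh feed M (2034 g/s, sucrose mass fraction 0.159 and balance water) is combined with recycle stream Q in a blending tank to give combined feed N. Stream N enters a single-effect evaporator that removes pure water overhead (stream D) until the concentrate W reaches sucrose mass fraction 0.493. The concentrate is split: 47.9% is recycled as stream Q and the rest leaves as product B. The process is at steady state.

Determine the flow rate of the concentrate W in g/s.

Overall sucrose balance (none leaves overhead): sucrose in fresh feed = sucrose in product, i.e. 2034×0.159 = (1−0.479)·W·0.493.
W = 323.41/(0.493×0.521) = 1259.1 g/s.

1259 g/s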